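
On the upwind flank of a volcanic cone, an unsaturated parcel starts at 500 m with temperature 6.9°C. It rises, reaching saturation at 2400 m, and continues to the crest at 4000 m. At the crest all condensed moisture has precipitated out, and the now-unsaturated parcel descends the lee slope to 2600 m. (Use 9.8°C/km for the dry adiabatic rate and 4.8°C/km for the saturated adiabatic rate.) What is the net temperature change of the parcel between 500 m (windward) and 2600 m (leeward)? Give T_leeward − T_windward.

500–2400 m, dry: Δz = 1.9 km ⇒ ΔT = -18.62°C; T = -11.72°C
2400–4000 m, saturated: Δz = 1.6 km ⇒ ΔT = -7.68°C; T = -19.4°C
4000–2600 m, dry descent: Δz = 1.4 km ⇒ ΔT = +13.72°C; T = -5.68°C
Net change vs windward start: -5.68 − 6.9 = -12.58°C

-12.58°C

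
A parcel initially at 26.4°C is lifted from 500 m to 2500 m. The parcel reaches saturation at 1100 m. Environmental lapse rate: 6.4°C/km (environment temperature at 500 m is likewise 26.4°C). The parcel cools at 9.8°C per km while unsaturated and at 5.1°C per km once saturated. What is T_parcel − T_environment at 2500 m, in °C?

Parcel:
  500–1100 m, dry: Δz = 0.6 km ⇒ ΔT = -5.88°C; T = 20.52°C
  1100–2500 m, saturated: Δz = 1.4 km ⇒ ΔT = -7.14°C; T = 13.38°C
Environment:
  500–2500 m, environment: Δz = 2 km ⇒ ΔT = -12.8°C; T = 13.6°C
T_parcel − T_env = 13.38 − 13.6 = -0.22°C

-0.22°C (parcel cooler than environment)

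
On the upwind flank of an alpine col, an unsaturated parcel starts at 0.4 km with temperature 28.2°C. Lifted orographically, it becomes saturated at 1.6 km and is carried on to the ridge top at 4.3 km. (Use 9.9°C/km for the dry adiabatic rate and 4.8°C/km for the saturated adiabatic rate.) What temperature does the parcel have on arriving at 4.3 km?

3.36°C

From 400 m to 1600 m (dry): cools by 9.9 × 1.2 = 11.88°C, giving 16.32°C.
From 1600 m to 4300 m (saturated): cools by 4.8 × 2.7 = 12.96°C, giving 3.36°C.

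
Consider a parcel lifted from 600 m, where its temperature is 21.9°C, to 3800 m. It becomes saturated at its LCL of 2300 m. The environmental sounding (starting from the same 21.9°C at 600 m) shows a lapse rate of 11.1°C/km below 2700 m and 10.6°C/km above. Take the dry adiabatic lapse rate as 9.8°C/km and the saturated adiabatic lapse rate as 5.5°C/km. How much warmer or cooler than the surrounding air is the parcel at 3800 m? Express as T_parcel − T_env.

Parcel:
  600–2300 m, dry: Δz = 1.7 km ⇒ ΔT = -16.66°C; T = 5.24°C
  2300–3800 m, saturated: Δz = 1.5 km ⇒ ΔT = -8.25°C; T = -3.01°C
Environment:
  600–2700 m, environment, lower layer: Δz = 2.1 km ⇒ ΔT = -23.31°C; T = -1.41°C
  2700–3800 m, environment, upper layer: Δz = 1.1 km ⇒ ΔT = -11.66°C; T = -13.07°C
T_parcel − T_env = -3.01 − (-13.07) = +10.06°C

+10.06°C (parcel warmer than environment)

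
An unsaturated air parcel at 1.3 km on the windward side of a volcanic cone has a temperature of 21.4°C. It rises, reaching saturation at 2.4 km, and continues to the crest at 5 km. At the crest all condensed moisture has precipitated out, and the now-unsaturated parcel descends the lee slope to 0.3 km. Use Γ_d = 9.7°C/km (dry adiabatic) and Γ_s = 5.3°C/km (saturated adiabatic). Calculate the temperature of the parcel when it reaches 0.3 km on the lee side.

1300 → 2400 m (dry, 9.7°C/km): ΔT = -9.7 × 1.1 = -10.67°C → T = 10.73°C
2400 → 5000 m (saturated, 5.3°C/km): ΔT = -5.3 × 2.6 = -13.78°C → T = -3.05°C
5000 → 300 m (dry descent, 9.7°C/km): ΔT = +9.7 × 4.7 = +45.59°C → T = 42.54°C

42.54°C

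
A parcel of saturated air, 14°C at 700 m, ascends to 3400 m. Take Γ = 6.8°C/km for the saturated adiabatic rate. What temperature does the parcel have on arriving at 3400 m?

700–3400 m, saturated adiabatic: Δz = 2.7 km ⇒ ΔT = -18.36°C; T = -4.36°C

-4.36°C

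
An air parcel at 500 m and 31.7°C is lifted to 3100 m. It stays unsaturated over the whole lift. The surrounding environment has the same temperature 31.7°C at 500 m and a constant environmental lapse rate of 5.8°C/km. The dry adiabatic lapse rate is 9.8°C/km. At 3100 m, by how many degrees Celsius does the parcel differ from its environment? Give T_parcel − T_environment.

-10.4°C (parcel cooler than environment)

Parcel:
  From 500 m to 3100 m (dry): cools by 9.8 × 2.6 = 25.48°C, giving 6.22°C.
Environment:
  From 500 m to 3100 m (environment): cools by 5.8 × 2.6 = 15.08°C, giving 16.62°C.
T_parcel − T_env = 6.22 − 16.62 = -10.4°C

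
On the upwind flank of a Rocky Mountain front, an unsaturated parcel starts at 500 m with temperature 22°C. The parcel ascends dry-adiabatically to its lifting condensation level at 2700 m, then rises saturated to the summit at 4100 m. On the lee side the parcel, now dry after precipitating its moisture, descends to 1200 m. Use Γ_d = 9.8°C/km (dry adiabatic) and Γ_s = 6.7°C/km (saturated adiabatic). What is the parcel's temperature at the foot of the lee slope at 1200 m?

500–2700 m, dry: Δz = 2.2 km ⇒ ΔT = -21.56°C; T = 0.44°C
2700–4100 m, saturated: Δz = 1.4 km ⇒ ΔT = -9.38°C; T = -8.94°C
4100–1200 m, dry descent: Δz = 2.9 km ⇒ ΔT = +28.42°C; T = 19.48°C

19.48°C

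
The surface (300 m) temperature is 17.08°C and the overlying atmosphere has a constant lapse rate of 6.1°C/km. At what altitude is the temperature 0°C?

Height above start = (17.08 − 0) / 6.1 = 2.8 km
Altitude = 300 m + 2800 m = 3100 m

3100 m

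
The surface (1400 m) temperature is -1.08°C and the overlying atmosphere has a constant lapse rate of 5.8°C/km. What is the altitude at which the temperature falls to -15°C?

3800 m

Height above start = (-1.08 − (-15)) / 5.8 = 2.4 km
Altitude = 1400 m + 2400 m = 3800 m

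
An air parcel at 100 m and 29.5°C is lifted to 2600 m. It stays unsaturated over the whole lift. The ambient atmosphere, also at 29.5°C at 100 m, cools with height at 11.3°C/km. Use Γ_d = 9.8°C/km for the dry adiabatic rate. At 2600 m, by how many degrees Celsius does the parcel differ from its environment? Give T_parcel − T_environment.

+3.75°C (parcel warmer than environment)

Parcel:
  Dry to 2600 m: -9.8 × 2.5 km = -24.5°C, so T = 5°C.
Environment:
  Environment to 2600 m: -11.3 × 2.5 km = -28.25°C, so T = 1.25°C.
T_parcel − T_env = 5 − 1.25 = +3.75°C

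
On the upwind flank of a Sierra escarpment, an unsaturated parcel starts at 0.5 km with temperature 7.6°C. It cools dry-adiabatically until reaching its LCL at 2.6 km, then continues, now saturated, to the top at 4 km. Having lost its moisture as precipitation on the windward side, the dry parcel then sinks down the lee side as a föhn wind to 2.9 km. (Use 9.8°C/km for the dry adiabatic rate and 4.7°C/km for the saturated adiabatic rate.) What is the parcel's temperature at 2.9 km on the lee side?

Dry to 2600 m: -9.8 × 2.1 km = -20.58°C, so T = -12.98°C.
Saturated to 4000 m: -4.7 × 1.4 km = -6.58°C, so T = -19.56°C.
Dry descent to 2900 m: +9.8 × 1.1 km = +10.78°C, so T = -8.78°C.

-8.78°C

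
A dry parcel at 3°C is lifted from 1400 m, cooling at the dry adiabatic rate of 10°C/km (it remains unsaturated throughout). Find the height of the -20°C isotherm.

3700 m

Height above start = (3 − (-20)) / 10 = 2.3 km
Altitude = 1400 m + 2300 m = 3700 m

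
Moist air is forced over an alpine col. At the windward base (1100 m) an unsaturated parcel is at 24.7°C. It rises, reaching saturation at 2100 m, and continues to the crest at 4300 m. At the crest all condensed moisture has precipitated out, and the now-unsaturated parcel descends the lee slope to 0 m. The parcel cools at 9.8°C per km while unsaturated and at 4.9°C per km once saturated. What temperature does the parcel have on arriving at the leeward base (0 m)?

46.26°C

1100 → 2100 m (dry, 9.8°C/km): ΔT = -9.8 × 1 = -9.8°C → T = 14.9°C
2100 → 4300 m (saturated, 4.9°C/km): ΔT = -4.9 × 2.2 = -10.78°C → T = 4.12°C
4300 → 0 m (dry descent, 9.8°C/km): ΔT = +9.8 × 4.3 = +42.14°C → T = 46.26°C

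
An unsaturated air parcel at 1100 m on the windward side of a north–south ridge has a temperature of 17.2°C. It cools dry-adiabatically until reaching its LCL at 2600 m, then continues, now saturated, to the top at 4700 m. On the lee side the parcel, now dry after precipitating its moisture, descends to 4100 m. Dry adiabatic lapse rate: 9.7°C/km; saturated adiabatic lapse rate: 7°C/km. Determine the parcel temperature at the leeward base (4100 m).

1100–2600 m, dry: Δz = 1.5 km ⇒ ΔT = -14.55°C; T = 2.65°C
2600–4700 m, saturated: Δz = 2.1 km ⇒ ΔT = -14.7°C; T = -12.05°C
4700–4100 m, dry descent: Δz = 0.6 km ⇒ ΔT = +5.82°C; T = -6.23°C

-6.23°C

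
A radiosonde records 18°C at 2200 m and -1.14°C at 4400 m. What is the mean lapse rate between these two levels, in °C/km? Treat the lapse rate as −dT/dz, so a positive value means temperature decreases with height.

8.7°C/km

Γ = −ΔT/Δz = (18 − (-1.14)) / (4400 − 2200) m
  = 19.14°C / 2.2 km = 8.7°C/km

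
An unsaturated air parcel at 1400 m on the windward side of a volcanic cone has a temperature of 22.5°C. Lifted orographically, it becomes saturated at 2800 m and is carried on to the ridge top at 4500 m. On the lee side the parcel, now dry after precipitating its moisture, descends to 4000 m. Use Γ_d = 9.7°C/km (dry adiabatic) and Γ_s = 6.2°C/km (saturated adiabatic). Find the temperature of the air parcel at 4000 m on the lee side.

3.23°C

From 1400 m to 2800 m (dry): cools by 9.7 × 1.4 = 13.58°C, giving 8.92°C.
From 2800 m to 4500 m (saturated): cools by 6.2 × 1.7 = 10.54°C, giving -1.62°C.
From 4500 m to 4000 m (dry descent): warms by 9.7 × 0.5 = 4.85°C, giving 3.23°C.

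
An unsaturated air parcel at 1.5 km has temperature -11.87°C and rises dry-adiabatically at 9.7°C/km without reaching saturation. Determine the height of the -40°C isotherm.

4.4 km

Height above start = (-11.87 − (-40)) / 9.7 = 2.9 km
Altitude = 1500 m + 2900 m = 4400 m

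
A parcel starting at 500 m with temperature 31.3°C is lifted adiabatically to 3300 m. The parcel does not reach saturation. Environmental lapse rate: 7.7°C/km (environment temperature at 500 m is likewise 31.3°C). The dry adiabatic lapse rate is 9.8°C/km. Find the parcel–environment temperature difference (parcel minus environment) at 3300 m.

Parcel:
  From 500 m to 3300 m (dry): cools by 9.8 × 2.8 = 27.44°C, giving 3.86°C.
Environment:
  From 500 m to 3300 m (environment): cools by 7.7 × 2.8 = 21.56°C, giving 9.74°C.
T_parcel − T_env = 3.86 − 9.74 = -5.88°C

-5.88°C (parcel cooler than environment)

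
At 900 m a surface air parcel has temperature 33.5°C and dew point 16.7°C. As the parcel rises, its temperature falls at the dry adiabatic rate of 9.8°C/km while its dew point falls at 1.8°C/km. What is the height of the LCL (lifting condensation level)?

T and T_d converge at 9.8 − 1.8 = 8°C per km
Height above start = (33.5 − 16.7) / 8 = 2.1 km
LCL altitude = 900 m + 2100 m = 3000 m

3000 m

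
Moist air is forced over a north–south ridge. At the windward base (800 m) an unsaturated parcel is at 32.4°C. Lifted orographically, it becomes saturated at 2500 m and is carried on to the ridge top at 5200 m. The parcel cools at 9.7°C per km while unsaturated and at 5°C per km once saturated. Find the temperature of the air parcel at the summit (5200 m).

Dry to 2500 m: -9.7 × 1.7 km = -16.49°C, so T = 15.91°C.
Saturated to 5200 m: -5 × 2.7 km = -13.5°C, so T = 2.41°C.

2.41°C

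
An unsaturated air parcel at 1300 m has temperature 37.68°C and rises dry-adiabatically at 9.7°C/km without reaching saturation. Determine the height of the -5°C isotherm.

Height above start = (37.68 − (-5)) / 9.7 = 4.4 km
Altitude = 1300 m + 4400 m = 5700 m

5700 m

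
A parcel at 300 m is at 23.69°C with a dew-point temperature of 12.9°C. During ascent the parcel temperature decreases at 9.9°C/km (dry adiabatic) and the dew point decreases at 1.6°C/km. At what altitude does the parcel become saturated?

T and T_d converge at 9.9 − 1.6 = 8.3°C per km
Height above start = (23.69 − 12.9) / 8.3 = 1.3 km
LCL altitude = 300 m + 1300 m = 1600 m

1600 m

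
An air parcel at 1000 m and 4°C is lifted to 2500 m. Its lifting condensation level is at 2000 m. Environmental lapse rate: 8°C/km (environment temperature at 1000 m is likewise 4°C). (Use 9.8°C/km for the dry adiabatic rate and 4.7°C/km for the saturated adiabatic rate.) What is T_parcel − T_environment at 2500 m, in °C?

-0.15°C (parcel cooler than environment)

Parcel:
  From 1000 m to 2000 m (dry): cools by 9.8 × 1 = 9.8°C, giving -5.8°C.
  From 2000 m to 2500 m (saturated): cools by 4.7 × 0.5 = 2.35°C, giving -8.15°C.
Environment:
  From 1000 m to 2500 m (environment): cools by 8 × 1.5 = 12°C, giving -8°C.
T_parcel − T_env = -8.15 − (-8) = -0.15°C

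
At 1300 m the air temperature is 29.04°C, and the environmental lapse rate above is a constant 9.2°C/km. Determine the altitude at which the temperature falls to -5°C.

5000 m

Height above start = (29.04 − (-5)) / 9.2 = 3.7 km
Altitude = 1300 m + 3700 m = 5000 m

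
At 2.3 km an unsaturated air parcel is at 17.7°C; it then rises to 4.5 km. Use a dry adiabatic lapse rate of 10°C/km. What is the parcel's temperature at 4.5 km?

-4.3°C

Dry adiabatic to 4500 m: -10 × 2.2 km = -22°C, so T = -4.3°C.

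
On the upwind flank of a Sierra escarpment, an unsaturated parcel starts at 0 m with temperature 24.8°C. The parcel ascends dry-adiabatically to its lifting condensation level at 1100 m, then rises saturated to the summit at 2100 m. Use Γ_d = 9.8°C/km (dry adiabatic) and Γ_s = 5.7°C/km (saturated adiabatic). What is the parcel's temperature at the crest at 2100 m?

Dry to 1100 m: -9.8 × 1.1 km = -10.78°C, so T = 14.02°C.
Saturated to 2100 m: -5.7 × 1 km = -5.7°C, so T = 8.32°C.

8.32°C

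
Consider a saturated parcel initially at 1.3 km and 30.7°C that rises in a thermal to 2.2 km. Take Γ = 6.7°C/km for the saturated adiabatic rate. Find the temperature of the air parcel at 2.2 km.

24.67°C

1300–2200 m, saturated adiabatic: Δz = 0.9 km ⇒ ΔT = -6.03°C; T = 24.67°C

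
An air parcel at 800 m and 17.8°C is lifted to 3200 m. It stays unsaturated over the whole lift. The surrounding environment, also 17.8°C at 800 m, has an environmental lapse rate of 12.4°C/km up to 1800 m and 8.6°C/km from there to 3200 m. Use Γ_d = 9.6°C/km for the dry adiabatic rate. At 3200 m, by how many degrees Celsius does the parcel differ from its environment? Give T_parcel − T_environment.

+1.4°C (parcel warmer than environment)

Parcel:
  800 → 3200 m (dry, 9.6°C/km): ΔT = -9.6 × 2.4 = -23.04°C → T = -5.24°C
Environment:
  800 → 1800 m (environment, lower layer, 12.4°C/km): ΔT = -12.4 × 1 = -12.4°C → T = 5.4°C
  1800 → 3200 m (environment, upper layer, 8.6°C/km): ΔT = -8.6 × 1.4 = -12.04°C → T = -6.64°C
T_parcel − T_env = -5.24 − (-6.64) = +1.4°C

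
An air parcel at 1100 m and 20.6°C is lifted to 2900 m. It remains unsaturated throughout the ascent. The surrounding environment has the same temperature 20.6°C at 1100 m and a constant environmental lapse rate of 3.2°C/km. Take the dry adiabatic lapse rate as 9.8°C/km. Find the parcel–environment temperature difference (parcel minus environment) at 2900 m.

Parcel:
  Dry to 2900 m: -9.8 × 1.8 km = -17.64°C, so T = 2.96°C.
Environment:
  Environment to 2900 m: -3.2 × 1.8 km = -5.76°C, so T = 14.84°C.
T_parcel − T_env = 2.96 − 14.84 = -11.88°C

-11.88°C (parcel cooler than environment)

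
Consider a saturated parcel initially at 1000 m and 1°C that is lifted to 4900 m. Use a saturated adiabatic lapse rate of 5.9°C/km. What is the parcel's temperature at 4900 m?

1000 → 4900 m (saturated adiabatic, 5.9°C/km): ΔT = -5.9 × 3.9 = -23.01°C → T = -22.01°C

-22.01°C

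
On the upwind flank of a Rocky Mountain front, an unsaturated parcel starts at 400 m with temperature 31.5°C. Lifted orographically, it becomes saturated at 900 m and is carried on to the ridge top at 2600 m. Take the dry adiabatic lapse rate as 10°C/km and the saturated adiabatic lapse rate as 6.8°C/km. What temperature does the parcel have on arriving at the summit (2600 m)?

14.94°C

Dry to 900 m: -10 × 0.5 km = -5°C, so T = 26.5°C.
Saturated to 2600 m: -6.8 × 1.7 km = -11.56°C, so T = 14.94°C.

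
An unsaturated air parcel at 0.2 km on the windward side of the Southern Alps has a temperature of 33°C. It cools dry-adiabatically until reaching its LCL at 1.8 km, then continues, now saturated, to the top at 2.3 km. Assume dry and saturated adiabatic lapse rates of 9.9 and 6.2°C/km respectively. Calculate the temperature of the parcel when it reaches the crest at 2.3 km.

200 → 1800 m (dry, 9.9°C/km): ΔT = -9.9 × 1.6 = -15.84°C → T = 17.16°C
1800 → 2300 m (saturated, 6.2°C/km): ΔT = -6.2 × 0.5 = -3.1°C → T = 14.06°C

14.06°C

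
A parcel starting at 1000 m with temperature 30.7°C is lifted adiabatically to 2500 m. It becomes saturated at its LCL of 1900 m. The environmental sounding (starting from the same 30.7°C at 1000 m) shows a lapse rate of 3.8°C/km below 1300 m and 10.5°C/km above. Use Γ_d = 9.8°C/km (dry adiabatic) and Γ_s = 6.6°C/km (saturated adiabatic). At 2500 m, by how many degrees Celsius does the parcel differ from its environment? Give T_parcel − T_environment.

+0.96°C (parcel warmer than environment)

Parcel:
  1000 → 1900 m (dry, 9.8°C/km): ΔT = -9.8 × 0.9 = -8.82°C → T = 21.88°C
  1900 → 2500 m (saturated, 6.6°C/km): ΔT = -6.6 × 0.6 = -3.96°C → T = 17.92°C
Environment:
  1000 → 1300 m (environment, lower layer, 3.8°C/km): ΔT = -3.8 × 0.3 = -1.14°C → T = 29.56°C
  1300 → 2500 m (environment, upper layer, 10.5°C/km): ΔT = -10.5 × 1.2 = -12.6°C → T = 16.96°C
T_parcel − T_env = 17.92 − 16.96 = +0.96°C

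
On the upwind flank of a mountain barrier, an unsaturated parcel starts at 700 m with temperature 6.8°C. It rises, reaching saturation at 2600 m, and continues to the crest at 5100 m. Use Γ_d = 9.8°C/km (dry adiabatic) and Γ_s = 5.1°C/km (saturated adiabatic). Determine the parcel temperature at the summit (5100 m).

Dry to 2600 m: -9.8 × 1.9 km = -18.62°C, so T = -11.82°C.
Saturated to 5100 m: -5.1 × 2.5 km = -12.75°C, so T = -24.57°C.

-24.57°C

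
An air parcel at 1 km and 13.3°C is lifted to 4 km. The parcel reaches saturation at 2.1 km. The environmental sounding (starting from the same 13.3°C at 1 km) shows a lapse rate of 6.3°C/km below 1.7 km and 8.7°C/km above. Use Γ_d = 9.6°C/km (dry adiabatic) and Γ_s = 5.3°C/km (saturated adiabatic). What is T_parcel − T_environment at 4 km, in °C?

+3.79°C (parcel warmer than environment)

Parcel:
  1000 → 2100 m (dry, 9.6°C/km): ΔT = -9.6 × 1.1 = -10.56°C → T = 2.74°C
  2100 → 4000 m (saturated, 5.3°C/km): ΔT = -5.3 × 1.9 = -10.07°C → T = -7.33°C
Environment:
  1000 → 1700 m (environment, lower layer, 6.3°C/km): ΔT = -6.3 × 0.7 = -4.41°C → T = 8.89°C
  1700 → 4000 m (environment, upper layer, 8.7°C/km): ΔT = -8.7 × 2.3 = -20.01°C → T = -11.12°C
T_parcel − T_env = -7.33 − (-11.12) = +3.79°C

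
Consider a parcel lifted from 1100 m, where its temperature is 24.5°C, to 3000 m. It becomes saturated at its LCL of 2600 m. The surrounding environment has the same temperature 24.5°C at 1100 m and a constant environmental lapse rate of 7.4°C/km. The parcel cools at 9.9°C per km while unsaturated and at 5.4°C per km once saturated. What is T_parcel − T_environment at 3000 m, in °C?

Parcel:
  Dry to 2600 m: -9.9 × 1.5 km = -14.85°C, so T = 9.65°C.
  Saturated to 3000 m: -5.4 × 0.4 km = -2.16°C, so T = 7.49°C.
Environment:
  Environment to 3000 m: -7.4 × 1.9 km = -14.06°C, so T = 10.44°C.
T_parcel − T_env = 7.49 − 10.44 = -2.95°C

-2.95°C (parcel cooler than environment)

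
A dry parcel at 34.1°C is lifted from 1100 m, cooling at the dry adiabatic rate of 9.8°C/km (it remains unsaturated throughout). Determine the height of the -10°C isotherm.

5600 m

Height above start = (34.1 − (-10)) / 9.8 = 4.5 km
Altitude = 1100 m + 4500 m = 5600 m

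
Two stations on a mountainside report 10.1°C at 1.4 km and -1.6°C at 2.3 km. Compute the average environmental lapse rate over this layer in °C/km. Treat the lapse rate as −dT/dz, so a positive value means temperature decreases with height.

13°C/km

Γ = −ΔT/Δz = (10.1 − (-1.6)) / (2300 − 1400) m
  = 11.7°C / 0.9 km = 13°C/km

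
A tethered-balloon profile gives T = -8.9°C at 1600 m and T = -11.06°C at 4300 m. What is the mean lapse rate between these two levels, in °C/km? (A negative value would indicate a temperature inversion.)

0.8°C/km

Γ = −ΔT/Δz = (-8.9 − (-11.06)) / (4300 − 1600) m
  = 2.16°C / 2.7 km = 0.8°C/km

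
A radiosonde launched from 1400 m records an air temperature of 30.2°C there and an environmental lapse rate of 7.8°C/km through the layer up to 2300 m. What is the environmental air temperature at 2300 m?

23.18°C

1400–2300 m, environmental: Δz = 0.9 km ⇒ ΔT = -7.02°C; T = 23.18°C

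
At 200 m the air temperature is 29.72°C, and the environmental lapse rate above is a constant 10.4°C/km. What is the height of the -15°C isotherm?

Height above start = (29.72 − (-15)) / 10.4 = 4.3 km
Altitude = 200 m + 4300 m = 4500 m

4500 m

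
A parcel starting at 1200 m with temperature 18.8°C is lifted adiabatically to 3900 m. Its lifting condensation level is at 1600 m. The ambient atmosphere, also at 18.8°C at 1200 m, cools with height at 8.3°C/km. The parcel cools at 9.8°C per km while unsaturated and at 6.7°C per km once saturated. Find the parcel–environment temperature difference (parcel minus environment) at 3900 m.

Parcel:
  1200 → 1600 m (dry, 9.8°C/km): ΔT = -9.8 × 0.4 = -3.92°C → T = 14.88°C
  1600 → 3900 m (saturated, 6.7°C/km): ΔT = -6.7 × 2.3 = -15.41°C → T = -0.53°C
Environment:
  1200 → 3900 m (environment, 8.3°C/km): ΔT = -8.3 × 2.7 = -22.41°C → T = -3.61°C
T_parcel − T_env = -0.53 − (-3.61) = +3.08°C

+3.08°C (parcel warmer than environment)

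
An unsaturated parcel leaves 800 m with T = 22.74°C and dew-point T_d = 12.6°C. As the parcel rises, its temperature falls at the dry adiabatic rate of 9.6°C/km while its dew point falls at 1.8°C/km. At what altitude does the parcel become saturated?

T and T_d converge at 9.6 − 1.8 = 7.8°C per km
Height above start = (22.74 − 12.6) / 7.8 = 1.3 km
LCL altitude = 800 m + 1300 m = 2100 m

2100 m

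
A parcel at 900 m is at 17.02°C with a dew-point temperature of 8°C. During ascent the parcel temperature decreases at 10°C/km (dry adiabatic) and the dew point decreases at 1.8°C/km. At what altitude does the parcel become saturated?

2000 m

T and T_d converge at 10 − 1.8 = 8.2°C per km
Height above start = (17.02 − 8) / 8.2 = 1.1 km
LCL altitude = 900 m + 1100 m = 2000 m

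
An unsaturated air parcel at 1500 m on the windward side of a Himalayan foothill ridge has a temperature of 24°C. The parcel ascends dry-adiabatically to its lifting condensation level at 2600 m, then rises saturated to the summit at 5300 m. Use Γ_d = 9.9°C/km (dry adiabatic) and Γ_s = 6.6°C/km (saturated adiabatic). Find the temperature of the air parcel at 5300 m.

Dry to 2600 m: -9.9 × 1.1 km = -10.89°C, so T = 13.11°C.
Saturated to 5300 m: -6.6 × 2.7 km = -17.82°C, so T = -4.71°C.

-4.71°C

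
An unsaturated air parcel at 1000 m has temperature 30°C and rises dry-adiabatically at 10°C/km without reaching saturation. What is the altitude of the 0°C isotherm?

4000 m

Height above start = (30 − 0) / 10 = 3 km
Altitude = 1000 m + 3000 m = 4000 m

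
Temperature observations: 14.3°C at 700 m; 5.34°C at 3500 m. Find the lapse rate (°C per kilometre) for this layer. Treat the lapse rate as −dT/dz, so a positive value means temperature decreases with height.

3.2°C/km

Γ = −ΔT/Δz = (14.3 − 5.34) / (3500 − 700) m
  = 8.96°C / 2.8 km = 3.2°C/km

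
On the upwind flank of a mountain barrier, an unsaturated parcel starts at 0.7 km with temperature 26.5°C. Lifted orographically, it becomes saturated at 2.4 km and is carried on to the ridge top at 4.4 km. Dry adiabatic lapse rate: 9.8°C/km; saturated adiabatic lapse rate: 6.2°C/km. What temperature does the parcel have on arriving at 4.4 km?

700–2400 m, dry: Δz = 1.7 km ⇒ ΔT = -16.66°C; T = 9.84°C
2400–4400 m, saturated: Δz = 2 km ⇒ ΔT = -12.4°C; T = -2.56°C

-2.56°C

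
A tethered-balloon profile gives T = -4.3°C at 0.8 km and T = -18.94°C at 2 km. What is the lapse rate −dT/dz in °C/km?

12.2°C/km

Γ = −ΔT/Δz = (-4.3 − (-18.94)) / (2000 − 800) m
  = 14.64°C / 1.2 km = 12.2°C/km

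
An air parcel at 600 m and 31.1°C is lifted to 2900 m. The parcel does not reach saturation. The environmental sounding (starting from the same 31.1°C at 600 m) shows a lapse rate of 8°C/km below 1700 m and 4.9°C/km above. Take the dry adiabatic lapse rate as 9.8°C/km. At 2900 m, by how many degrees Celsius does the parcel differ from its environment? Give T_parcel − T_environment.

Parcel:
  From 600 m to 2900 m (dry): cools by 9.8 × 2.3 = 22.54°C, giving 8.56°C.
Environment:
  From 600 m to 1700 m (environment, lower layer): cools by 8 × 1.1 = 8.8°C, giving 22.3°C.
  From 1700 m to 2900 m (environment, upper layer): cools by 4.9 × 1.2 = 5.88°C, giving 16.42°C.
T_parcel − T_env = 8.56 − 16.42 = -7.86°C

-7.86°C (parcel cooler than environment)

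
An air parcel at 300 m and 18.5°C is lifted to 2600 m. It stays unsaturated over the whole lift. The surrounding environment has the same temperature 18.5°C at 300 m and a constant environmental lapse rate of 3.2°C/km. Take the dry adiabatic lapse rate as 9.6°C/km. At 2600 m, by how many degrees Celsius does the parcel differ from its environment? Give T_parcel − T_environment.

-14.72°C (parcel cooler than environment)

Parcel:
  300–2600 m, dry: Δz = 2.3 km ⇒ ΔT = -22.08°C; T = -3.58°C
Environment:
  300–2600 m, environment: Δz = 2.3 km ⇒ ΔT = -7.36°C; T = 11.14°C
T_parcel − T_env = -3.58 − 11.14 = -14.72°C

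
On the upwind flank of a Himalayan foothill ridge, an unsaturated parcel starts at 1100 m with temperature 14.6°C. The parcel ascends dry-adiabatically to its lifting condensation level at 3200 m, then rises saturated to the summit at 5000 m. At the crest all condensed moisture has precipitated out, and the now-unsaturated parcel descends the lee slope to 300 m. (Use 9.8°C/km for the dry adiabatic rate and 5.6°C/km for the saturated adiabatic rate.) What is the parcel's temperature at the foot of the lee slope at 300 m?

30°C

1100–3200 m, dry: Δz = 2.1 km ⇒ ΔT = -20.58°C; T = -5.98°C
3200–5000 m, saturated: Δz = 1.8 km ⇒ ΔT = -10.08°C; T = -16.06°C
5000–300 m, dry descent: Δz = 4.7 km ⇒ ΔT = +46.06°C; T = 30°C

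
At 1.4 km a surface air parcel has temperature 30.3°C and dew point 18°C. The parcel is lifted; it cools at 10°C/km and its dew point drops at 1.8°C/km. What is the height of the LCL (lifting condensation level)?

2.9 km

T and T_d converge at 10 − 1.8 = 8.2°C per km
Height above start = (30.3 − 18) / 8.2 = 1.5 km
LCL altitude = 1400 m + 1500 m = 2900 m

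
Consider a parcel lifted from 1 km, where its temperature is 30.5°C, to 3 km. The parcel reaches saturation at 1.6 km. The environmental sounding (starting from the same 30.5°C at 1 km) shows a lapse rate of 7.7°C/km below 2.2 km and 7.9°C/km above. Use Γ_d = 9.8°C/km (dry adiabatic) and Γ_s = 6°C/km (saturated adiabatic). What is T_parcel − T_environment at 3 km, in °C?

Parcel:
  1000–1600 m, dry: Δz = 0.6 km ⇒ ΔT = -5.88°C; T = 24.62°C
  1600–3000 m, saturated: Δz = 1.4 km ⇒ ΔT = -8.4°C; T = 16.22°C
Environment:
  1000–2200 m, environment, lower layer: Δz = 1.2 km ⇒ ΔT = -9.24°C; T = 21.26°C
  2200–3000 m, environment, upper layer: Δz = 0.8 km ⇒ ΔT = -6.32°C; T = 14.94°C
T_parcel − T_env = 16.22 − 14.94 = +1.28°C

+1.28°C (parcel warmer than environment)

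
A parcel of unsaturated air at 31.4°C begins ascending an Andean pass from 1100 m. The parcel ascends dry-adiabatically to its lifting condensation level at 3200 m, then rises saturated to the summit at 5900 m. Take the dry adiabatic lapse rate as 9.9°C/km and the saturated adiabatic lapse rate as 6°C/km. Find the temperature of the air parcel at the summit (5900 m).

-5.59°C

From 1100 m to 3200 m (dry): cools by 9.9 × 2.1 = 20.79°C, giving 10.61°C.
From 3200 m to 5900 m (saturated): cools by 6 × 2.7 = 16.2°C, giving -5.59°C.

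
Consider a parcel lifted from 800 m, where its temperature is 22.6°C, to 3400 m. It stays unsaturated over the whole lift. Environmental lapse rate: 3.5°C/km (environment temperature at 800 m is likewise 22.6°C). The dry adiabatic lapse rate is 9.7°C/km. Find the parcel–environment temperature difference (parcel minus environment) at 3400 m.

-16.12°C (parcel cooler than environment)

Parcel:
  800 → 3400 m (dry, 9.7°C/km): ΔT = -9.7 × 2.6 = -25.22°C → T = -2.62°C
Environment:
  800 → 3400 m (environment, 3.5°C/km): ΔT = -3.5 × 2.6 = -9.1°C → T = 13.5°C
T_parcel − T_env = -2.62 − 13.5 = -16.12°C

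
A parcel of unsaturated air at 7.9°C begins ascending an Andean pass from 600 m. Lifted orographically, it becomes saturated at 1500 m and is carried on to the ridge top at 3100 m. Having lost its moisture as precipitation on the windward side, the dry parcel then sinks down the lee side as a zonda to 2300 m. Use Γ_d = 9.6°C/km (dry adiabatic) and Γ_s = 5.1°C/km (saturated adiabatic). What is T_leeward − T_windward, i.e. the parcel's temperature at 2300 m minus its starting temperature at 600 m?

Dry to 1500 m: -9.6 × 0.9 km = -8.64°C, so T = -0.74°C.
Saturated to 3100 m: -5.1 × 1.6 km = -8.16°C, so T = -8.9°C.
Dry descent to 2300 m: +9.6 × 0.8 km = +7.68°C, so T = -1.22°C.
Net change vs windward start: -1.22 − 7.9 = -9.12°C

-9.12°C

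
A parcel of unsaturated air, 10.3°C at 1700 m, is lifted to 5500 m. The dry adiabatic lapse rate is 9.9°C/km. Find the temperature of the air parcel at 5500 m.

From 1700 m to 5500 m (dry adiabatic): cools by 9.9 × 3.8 = 37.62°C, giving -27.32°C.

-27.32°C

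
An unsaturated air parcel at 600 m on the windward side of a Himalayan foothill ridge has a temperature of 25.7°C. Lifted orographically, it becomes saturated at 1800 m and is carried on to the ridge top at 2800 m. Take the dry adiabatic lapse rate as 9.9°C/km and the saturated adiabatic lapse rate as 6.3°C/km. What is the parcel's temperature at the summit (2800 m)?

7.52°C

Dry to 1800 m: -9.9 × 1.2 km = -11.88°C, so T = 13.82°C.
Saturated to 2800 m: -6.3 × 1 km = -6.3°C, so T = 7.52°C.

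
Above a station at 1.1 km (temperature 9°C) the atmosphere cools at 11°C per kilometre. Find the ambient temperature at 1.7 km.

1100–1700 m, environmental: Δz = 0.6 km ⇒ ΔT = -6.6°C; T = 2.4°C

2.4°C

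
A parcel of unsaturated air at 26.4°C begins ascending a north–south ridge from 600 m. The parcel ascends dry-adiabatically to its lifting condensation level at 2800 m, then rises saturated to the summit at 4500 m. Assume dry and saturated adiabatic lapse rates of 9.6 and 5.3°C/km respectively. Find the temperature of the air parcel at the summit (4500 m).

-3.73°C

600 → 2800 m (dry, 9.6°C/km): ΔT = -9.6 × 2.2 = -21.12°C → T = 5.28°C
2800 → 4500 m (saturated, 5.3°C/km): ΔT = -5.3 × 1.7 = -9.01°C → T = -3.73°C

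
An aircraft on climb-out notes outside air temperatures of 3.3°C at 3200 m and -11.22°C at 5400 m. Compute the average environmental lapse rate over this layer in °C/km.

Γ = −ΔT/Δz = (3.3 − (-11.22)) / (5400 − 3200) m
  = 14.52°C / 2.2 km = 6.6°C/km

6.6°C/km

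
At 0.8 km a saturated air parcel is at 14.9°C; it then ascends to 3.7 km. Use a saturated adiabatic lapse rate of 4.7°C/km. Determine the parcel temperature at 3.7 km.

1.27°C

From 800 m to 3700 m (saturated adiabatic): cools by 4.7 × 2.9 = 13.63°C, giving 1.27°C.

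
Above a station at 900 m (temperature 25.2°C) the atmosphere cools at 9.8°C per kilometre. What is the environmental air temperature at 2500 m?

Environmental to 2500 m: -9.8 × 1.6 km = -15.68°C, so T = 9.52°C.

9.52°C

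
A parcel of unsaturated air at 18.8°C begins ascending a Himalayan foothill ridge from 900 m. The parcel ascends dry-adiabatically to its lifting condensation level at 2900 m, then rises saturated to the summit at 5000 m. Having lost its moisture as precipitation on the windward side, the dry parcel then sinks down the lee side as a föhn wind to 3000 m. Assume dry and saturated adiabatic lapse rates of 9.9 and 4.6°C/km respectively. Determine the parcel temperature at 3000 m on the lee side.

9.14°C

900–2900 m, dry: Δz = 2 km ⇒ ΔT = -19.8°C; T = -1°C
2900–5000 m, saturated: Δz = 2.1 km ⇒ ΔT = -9.66°C; T = -10.66°C
5000–3000 m, dry descent: Δz = 2 km ⇒ ΔT = +19.8°C; T = 9.14°C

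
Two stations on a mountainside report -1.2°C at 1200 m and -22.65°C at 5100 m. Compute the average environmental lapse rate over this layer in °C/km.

Γ = −ΔT/Δz = (-1.2 − (-22.65)) / (5100 − 1200) m
  = 21.45°C / 3.9 km = 5.5°C/km

5.5°C/km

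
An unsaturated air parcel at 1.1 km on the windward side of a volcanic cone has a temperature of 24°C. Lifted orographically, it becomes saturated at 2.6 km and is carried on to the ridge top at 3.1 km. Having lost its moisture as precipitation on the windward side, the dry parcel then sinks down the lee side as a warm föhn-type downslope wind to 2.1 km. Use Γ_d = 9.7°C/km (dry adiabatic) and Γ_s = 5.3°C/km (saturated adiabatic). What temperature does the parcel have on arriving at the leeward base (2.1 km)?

16.5°C

Dry to 2600 m: -9.7 × 1.5 km = -14.55°C, so T = 9.45°C.
Saturated to 3100 m: -5.3 × 0.5 km = -2.65°C, so T = 6.8°C.
Dry descent to 2100 m: +9.7 × 1 km = +9.7°C, so T = 16.5°C.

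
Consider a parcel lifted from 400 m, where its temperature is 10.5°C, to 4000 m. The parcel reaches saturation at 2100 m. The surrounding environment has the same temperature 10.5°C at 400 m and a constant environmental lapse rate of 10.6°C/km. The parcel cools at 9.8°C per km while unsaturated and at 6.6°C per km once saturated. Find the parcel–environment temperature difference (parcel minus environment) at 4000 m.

Parcel:
  400 → 2100 m (dry, 9.8°C/km): ΔT = -9.8 × 1.7 = -16.66°C → T = -6.16°C
  2100 → 4000 m (saturated, 6.6°C/km): ΔT = -6.6 × 1.9 = -12.54°C → T = -18.7°C
Environment:
  400 → 4000 m (environment, 10.6°C/km): ΔT = -10.6 × 3.6 = -38.16°C → T = -27.66°C
T_parcel − T_env = -18.7 − (-27.66) = +8.96°C

+8.96°C (parcel warmer than environment)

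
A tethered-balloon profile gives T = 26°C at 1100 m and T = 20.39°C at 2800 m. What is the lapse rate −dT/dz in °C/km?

Γ = −ΔT/Δz = (26 − 20.39) / (2800 − 1100) m
  = 5.61°C / 1.7 km = 3.3°C/km

3.3°C/km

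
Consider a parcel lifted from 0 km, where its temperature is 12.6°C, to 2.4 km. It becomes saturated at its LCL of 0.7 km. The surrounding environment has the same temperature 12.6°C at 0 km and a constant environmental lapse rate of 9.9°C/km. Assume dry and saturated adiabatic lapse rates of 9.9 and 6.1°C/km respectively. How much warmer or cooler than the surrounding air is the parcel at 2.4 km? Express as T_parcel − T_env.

Parcel:
  Dry to 700 m: -9.9 × 0.7 km = -6.93°C, so T = 5.67°C.
  Saturated to 2400 m: -6.1 × 1.7 km = -10.37°C, so T = -4.7°C.
Environment:
  Environment to 2400 m: -9.9 × 2.4 km = -23.76°C, so T = -11.16°C.
T_parcel − T_env = -4.7 − (-11.16) = +6.46°C

+6.46°C (parcel warmer than environment)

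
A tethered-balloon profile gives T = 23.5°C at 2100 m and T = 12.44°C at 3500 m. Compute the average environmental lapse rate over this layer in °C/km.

Γ = −ΔT/Δz = (23.5 − 12.44) / (3500 − 2100) m
  = 11.06°C / 1.4 km = 7.9°C/km

7.9°C/km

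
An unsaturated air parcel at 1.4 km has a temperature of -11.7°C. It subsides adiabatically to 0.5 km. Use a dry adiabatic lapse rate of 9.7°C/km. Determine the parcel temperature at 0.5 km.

-2.97°C

From 1400 m to 500 m (dry adiabatic): warms by 9.7 × 0.9 = 8.73°C, giving -2.97°C.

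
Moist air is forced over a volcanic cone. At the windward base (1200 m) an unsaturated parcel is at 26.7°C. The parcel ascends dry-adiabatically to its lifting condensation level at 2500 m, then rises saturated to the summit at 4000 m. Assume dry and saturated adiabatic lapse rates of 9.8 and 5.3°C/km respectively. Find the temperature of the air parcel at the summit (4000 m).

Dry to 2500 m: -9.8 × 1.3 km = -12.74°C, so T = 13.96°C.
Saturated to 4000 m: -5.3 × 1.5 km = -7.95°C, so T = 6.01°C.

6.01°C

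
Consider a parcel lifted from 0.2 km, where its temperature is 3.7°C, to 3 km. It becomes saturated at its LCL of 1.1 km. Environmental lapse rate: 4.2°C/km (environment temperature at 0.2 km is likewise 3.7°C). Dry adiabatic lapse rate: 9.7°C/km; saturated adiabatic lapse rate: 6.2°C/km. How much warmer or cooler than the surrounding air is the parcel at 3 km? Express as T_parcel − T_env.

Parcel:
  From 200 m to 1100 m (dry): cools by 9.7 × 0.9 = 8.73°C, giving -5.03°C.
  From 1100 m to 3000 m (saturated): cools by 6.2 × 1.9 = 11.78°C, giving -16.81°C.
Environment:
  From 200 m to 3000 m (environment): cools by 4.2 × 2.8 = 11.76°C, giving -8.06°C.
T_parcel − T_env = -16.81 − (-8.06) = -8.75°C

-8.75°C (parcel cooler than environment)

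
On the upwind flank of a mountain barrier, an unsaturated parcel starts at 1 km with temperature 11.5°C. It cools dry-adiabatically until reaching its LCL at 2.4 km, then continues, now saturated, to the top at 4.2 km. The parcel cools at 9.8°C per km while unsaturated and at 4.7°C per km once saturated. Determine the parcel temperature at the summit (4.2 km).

-10.68°C

1000 → 2400 m (dry, 9.8°C/km): ΔT = -9.8 × 1.4 = -13.72°C → T = -2.22°C
2400 → 4200 m (saturated, 4.7°C/km): ΔT = -4.7 × 1.8 = -8.46°C → T = -10.68°C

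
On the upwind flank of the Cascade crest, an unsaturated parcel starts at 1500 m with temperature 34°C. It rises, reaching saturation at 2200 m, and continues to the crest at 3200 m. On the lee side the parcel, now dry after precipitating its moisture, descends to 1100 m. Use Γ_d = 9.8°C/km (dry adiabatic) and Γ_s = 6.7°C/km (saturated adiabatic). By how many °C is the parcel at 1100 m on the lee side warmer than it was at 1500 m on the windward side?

+7.02°C

1500 → 2200 m (dry, 9.8°C/km): ΔT = -9.8 × 0.7 = -6.86°C → T = 27.14°C
2200 → 3200 m (saturated, 6.7°C/km): ΔT = -6.7 × 1 = -6.7°C → T = 20.44°C
3200 → 1100 m (dry descent, 9.8°C/km): ΔT = +9.8 × 2.1 = +20.58°C → T = 41.02°C
Net change vs windward start: 41.02 − 34 = +7.02°C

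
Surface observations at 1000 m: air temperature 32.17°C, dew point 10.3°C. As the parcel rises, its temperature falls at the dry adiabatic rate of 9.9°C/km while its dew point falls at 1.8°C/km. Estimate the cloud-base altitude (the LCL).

T and T_d converge at 9.9 − 1.8 = 8.1°C per km
Height above start = (32.17 − 10.3) / 8.1 = 2.7 km
LCL altitude = 1000 m + 2700 m = 3700 m

3700 m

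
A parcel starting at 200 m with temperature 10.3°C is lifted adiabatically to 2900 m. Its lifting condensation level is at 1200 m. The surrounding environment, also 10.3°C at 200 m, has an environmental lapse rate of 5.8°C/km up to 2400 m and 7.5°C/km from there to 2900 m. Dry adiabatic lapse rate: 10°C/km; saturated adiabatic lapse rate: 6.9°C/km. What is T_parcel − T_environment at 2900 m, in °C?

Parcel:
  200 → 1200 m (dry, 10°C/km): ΔT = -10 × 1 = -10°C → T = 0.3°C
  1200 → 2900 m (saturated, 6.9°C/km): ΔT = -6.9 × 1.7 = -11.73°C → T = -11.43°C
Environment:
  200 → 2400 m (environment, lower layer, 5.8°C/km): ΔT = -5.8 × 2.2 = -12.76°C → T = -2.46°C
  2400 → 2900 m (environment, upper layer, 7.5°C/km): ΔT = -7.5 × 0.5 = -3.75°C → T = -6.21°C
T_parcel − T_env = -11.43 − (-6.21) = -5.22°C

-5.22°C (parcel cooler than environment)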